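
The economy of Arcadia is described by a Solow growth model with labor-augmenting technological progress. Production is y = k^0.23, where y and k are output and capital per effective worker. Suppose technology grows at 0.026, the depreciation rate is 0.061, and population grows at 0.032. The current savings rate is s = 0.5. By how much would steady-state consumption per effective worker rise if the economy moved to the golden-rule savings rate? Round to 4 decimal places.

Δc ≈ 0.1698

Capital per effective worker breaks even when investment replaces (n + g + δ)·k; here n + g + δ = 0.119.
Current steady state (s = 0.5): k* = (0.5/0.119)^(1/0.77) ≈ 6.4512, y* = 6.4512^0.23 ≈ 1.5354, c* = (1−0.5)·1.5354 ≈ 0.7677.
Setting f'(k) = n+g+δ gives 0.23·k^(0.23−1) = 0.119, hence k_gold = (0.23/0.119)^(1/0.77) ≈ 2.3532.
y_gold = 2.3532^0.23 ≈ 1.2175, c_gold = y_gold − 0.119·k_gold ≈ 0.9375.
Gain: Δc = 0.9375 − 0.7677 ≈ 0.1698.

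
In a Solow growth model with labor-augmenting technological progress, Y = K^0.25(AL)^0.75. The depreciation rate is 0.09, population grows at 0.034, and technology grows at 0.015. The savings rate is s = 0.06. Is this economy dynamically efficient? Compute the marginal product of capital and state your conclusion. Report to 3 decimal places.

The effective depreciation rate is n + g + δ = 0.034 + 0.015 + 0.09 = 0.139.
Steady-state k*: s·k^0.25 = 0.139·k gives k* = (0.06/0.139)^(1/0.75) ≈ 0.3262.
MPK = 0.25·0.3262^(-0.75) ≈ 0.5792.
MPK > n+g+δ = 0.139, so the economy is dynamically efficient (under-saving).

dynamically efficient; MPK ≈ 0.579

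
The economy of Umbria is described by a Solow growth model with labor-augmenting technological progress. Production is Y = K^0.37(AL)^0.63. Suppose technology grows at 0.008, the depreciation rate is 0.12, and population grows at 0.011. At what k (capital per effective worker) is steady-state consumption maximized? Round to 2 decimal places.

k_gold ≈ 4.73

n + g + δ = 0.011 + 0.008 + 0.12 = 0.139.
At the golden rule the marginal product of capital equals n+g+δ: 0.37·k^(0.37−1) = 0.139. Solving, k_gold = (0.37/0.139)^(1/0.63) ≈ 4.7304.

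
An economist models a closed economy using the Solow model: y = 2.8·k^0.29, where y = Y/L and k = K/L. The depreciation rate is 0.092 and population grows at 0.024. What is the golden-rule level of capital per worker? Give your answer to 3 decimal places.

k_gold ≈ 15.498

The effective depreciation rate is n + δ = 0.024 + 0.092 = 0.116.
Golden rule sets MPK = n+δ: 0.29·2.8·k^(0.29−1) = 0.116, so k_gold = (0.29·2.8/0.116)^(1/0.71) ≈ 15.4981.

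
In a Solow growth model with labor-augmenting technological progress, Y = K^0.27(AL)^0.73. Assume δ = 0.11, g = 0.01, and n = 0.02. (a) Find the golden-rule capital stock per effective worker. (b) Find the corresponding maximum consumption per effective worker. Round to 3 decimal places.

Capital per effective worker breaks even when investment replaces (n + g + δ)·k; here n + g + δ = 0.14.
Setting f'(k) = n+g+δ gives 0.27·k^(0.27−1) = 0.14, hence k_gold = (0.27/0.14)^(1/0.73) ≈ 2.4589.
y_gold = 2.4589^0.27 ≈ 1.2750; c_gold = y_gold − 0.14·k_gold ≈ 0.9307.

(a) k_gold ≈ 2.459; (b) c_gold ≈ 0.931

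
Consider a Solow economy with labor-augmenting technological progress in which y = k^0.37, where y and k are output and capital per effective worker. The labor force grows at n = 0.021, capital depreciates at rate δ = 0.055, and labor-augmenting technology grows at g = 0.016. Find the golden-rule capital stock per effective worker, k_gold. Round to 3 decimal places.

k_gold ≈ 9.107

The effective depreciation rate is n + g + δ = 0.021 + 0.016 + 0.055 = 0.092.
Golden rule sets MPK = n+g+δ: 0.37·k^(0.37−1) = 0.092, so k_gold = (0.37/0.092)^(1/0.63) ≈ 9.1072.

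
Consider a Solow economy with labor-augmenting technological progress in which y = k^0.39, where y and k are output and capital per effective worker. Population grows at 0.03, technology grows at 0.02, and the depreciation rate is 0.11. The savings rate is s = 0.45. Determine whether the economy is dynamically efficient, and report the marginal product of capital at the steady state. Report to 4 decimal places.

Capital per effective worker breaks even when investment replaces (n + g + δ)·k; here n + g + δ = 0.16.
Steady-state k*: s·k^0.39 = 0.16·k gives k* = (0.45/0.16)^(1/0.61) ≈ 5.4478.
MPK = 0.39·5.4478^(-0.61) ≈ 0.1387.
MPK < n+g+δ = 0.16, so the economy is dynamically inefficient (over-saving).

dynamically inefficient; MPK ≈ 0.1387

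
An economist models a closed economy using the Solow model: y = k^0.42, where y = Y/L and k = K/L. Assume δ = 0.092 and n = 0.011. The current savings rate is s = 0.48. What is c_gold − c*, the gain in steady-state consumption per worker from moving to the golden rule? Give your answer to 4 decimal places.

n + δ = 0.011 + 0.092 = 0.103.
Current steady state (s = 0.48): k* = (0.48/0.103)^(1/0.58) ≈ 14.2043, y* = 14.2043^0.42 ≈ 3.0480, c* = (1−0.48)·3.0480 ≈ 1.5850.
Maximizing c = f(k) − (n+δ)·k gives f'(k) = n+δ, i.e. 0.42·k^(0.42−1) = 0.103, so k_gold = (0.42/0.103)^(1/0.58) ≈ 11.2833.
y_gold = 11.2833^0.42 ≈ 2.7671, c_gold = y_gold − 0.103·k_gold ≈ 1.6049.
Gain: Δc = 1.6049 − 1.5850 ≈ 0.0199.

Δc ≈ 0.0199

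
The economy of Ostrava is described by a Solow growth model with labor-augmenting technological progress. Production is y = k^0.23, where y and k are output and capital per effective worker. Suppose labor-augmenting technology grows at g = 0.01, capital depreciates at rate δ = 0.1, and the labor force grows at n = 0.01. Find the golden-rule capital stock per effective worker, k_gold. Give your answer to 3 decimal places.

Break-even investment rate: n + g + δ = 0.01 + 0.01 + 0.1 = 0.12.
At the golden rule the marginal product of capital equals n+g+δ: 0.23·k^(0.23−1) = 0.12. Solving, k_gold = (0.23/0.12)^(1/0.77) ≈ 2.3278.

k_gold ≈ 2.328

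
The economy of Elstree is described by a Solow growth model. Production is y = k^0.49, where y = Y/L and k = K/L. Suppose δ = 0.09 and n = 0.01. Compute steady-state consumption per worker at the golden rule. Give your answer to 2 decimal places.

c_gold ≈ 2.35

n + δ = 0.01 + 0.09 = 0.1.
Setting f'(k) = n+δ gives 0.49·k^(0.49−1) = 0.1, hence k_gold = (0.49/0.1)^(1/0.51) ≈ 22.5593.
y_gold = 22.5593^0.49 ≈ 4.6039.
c_gold = y_gold − (n+δ)·k_gold = 4.6039 − 0.1·22.5593 ≈ 2.3480.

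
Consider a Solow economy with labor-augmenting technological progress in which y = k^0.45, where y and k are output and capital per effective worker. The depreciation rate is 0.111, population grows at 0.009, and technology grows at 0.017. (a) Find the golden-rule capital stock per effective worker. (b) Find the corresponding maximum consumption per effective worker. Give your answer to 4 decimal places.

Break-even investment rate: n + g + δ = 0.009 + 0.017 + 0.111 = 0.137.
Golden rule sets MPK = n+g+δ: 0.45·k^(0.45−1) = 0.137, so k_gold = (0.45/0.137)^(1/0.55) ≈ 8.6911.
y_gold = 8.6911^0.45 ≈ 2.6460; c_gold = y_gold − 0.137·k_gold ≈ 1.4553.

(a) k_gold ≈ 8.6911; (b) c_gold ≈ 1.4553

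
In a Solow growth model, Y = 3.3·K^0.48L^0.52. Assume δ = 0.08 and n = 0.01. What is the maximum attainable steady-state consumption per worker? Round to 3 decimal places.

c_gold ≈ 24.223

Break-even investment rate: n + δ = 0.01 + 0.08 = 0.09.
Maximizing c = f(k) − (n+δ)·k gives f'(k) = n+δ, i.e. 0.48·3.3·k^(0.48−1) = 0.09, so k_gold = (0.48·3.3/0.09)^(1/0.52) ≈ 248.4372.
y_gold = 3.3·248.4372^0.48 ≈ 46.5820.
c_gold = y_gold − (n+δ)·k_gold = 46.5820 − 0.09·248.4372 ≈ 24.2226.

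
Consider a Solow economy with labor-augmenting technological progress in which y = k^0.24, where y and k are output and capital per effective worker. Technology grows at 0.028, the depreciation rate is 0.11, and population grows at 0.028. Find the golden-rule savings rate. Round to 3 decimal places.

s_gold = 0.240

Break-even investment rate: n + g + δ = 0.028 + 0.028 + 0.11 = 0.166.
At the golden rule MPK = n+g+δ, and in any Cobb-Douglas steady state s = (n+g+δ)·k/y = MPK·k/y = capital's share 0.24.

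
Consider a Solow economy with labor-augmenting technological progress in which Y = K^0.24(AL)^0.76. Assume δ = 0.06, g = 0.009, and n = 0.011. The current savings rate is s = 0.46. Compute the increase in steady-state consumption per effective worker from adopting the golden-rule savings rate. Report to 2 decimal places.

Capital per effective worker breaks even when investment replaces (n + g + δ)·k; here n + g + δ = 0.08.
Current steady state (s = 0.46): k* = (0.46/0.08)^(1/0.76) ≈ 9.9899, y* = 9.9899^0.24 ≈ 1.7374, c* = (1−0.46)·1.7374 ≈ 0.9382.
Golden rule sets MPK = n+g+δ: 0.24·k^(0.24−1) = 0.08, so k_gold = (0.24/0.08)^(1/0.76) ≈ 4.2442.
y_gold = 4.2442^0.24 ≈ 1.4147, c_gold = y_gold − 0.08·k_gold ≈ 1.0752.
Gain: Δc = 1.0752 − 0.9382 ≈ 0.1370.

Δc ≈ 0.14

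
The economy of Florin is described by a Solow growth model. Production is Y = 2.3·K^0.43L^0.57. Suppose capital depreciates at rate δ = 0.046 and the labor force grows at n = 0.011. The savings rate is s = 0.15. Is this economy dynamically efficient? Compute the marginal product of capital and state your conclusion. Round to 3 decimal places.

n + δ = 0.011 + 0.046 = 0.057.
Steady-state k*: s·A·k^0.43 = 0.057·k gives k* = (0.15·2.3/0.057)^(1/0.57) ≈ 23.5414.
MPK = 0.43·2.3·23.5414^(-0.57) ≈ 0.1634.
MPK > n+δ = 0.057, so the economy is dynamically efficient (under-saving).

dynamically efficient; MPK ≈ 0.163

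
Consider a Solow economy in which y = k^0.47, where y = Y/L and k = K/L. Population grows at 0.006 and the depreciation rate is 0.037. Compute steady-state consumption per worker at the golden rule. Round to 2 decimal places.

Break-even investment rate: n + δ = 0.006 + 0.037 = 0.043.
Golden rule sets MPK = n+δ: 0.47·k^(0.47−1) = 0.043, so k_gold = (0.47/0.043)^(1/0.53) ≈ 91.1335.
y_gold = 91.1335^0.47 ≈ 8.3377.
c_gold = y_gold − (n+δ)·k_gold = 8.3377 − 0.043·91.1335 ≈ 4.4190.

c_gold ≈ 4.42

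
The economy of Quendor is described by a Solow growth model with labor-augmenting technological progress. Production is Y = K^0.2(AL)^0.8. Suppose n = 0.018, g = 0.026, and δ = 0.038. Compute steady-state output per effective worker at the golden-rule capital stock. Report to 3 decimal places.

y_gold ≈ 1.250

n + g + δ = 0.018 + 0.026 + 0.038 = 0.082.
Setting f'(k) = n+g+δ gives 0.2·k^(0.2−1) = 0.082, hence k_gold = (0.2/0.082)^(1/0.8) ≈ 3.0480.
Output: y_gold = k_gold^0.2 = 3.0480^0.2 ≈ 1.2497.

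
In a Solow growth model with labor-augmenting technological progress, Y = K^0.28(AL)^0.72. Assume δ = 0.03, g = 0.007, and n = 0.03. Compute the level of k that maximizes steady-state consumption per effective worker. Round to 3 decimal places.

The effective depreciation rate is n + g + δ = 0.03 + 0.007 + 0.03 = 0.067.
Golden rule sets MPK = n+g+δ: 0.28·k^(0.28−1) = 0.067, so k_gold = (0.28/0.067)^(1/0.72) ≈ 7.2881.

k_gold ≈ 7.288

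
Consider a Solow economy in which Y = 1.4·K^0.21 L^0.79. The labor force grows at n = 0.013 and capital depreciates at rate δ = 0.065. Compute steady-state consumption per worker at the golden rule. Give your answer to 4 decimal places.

c_gold ≈ 1.5738

Break-even investment rate: n + δ = 0.013 + 0.065 = 0.078.
Setting f'(k) = n+δ gives 0.21·1.4·k^(0.21−1) = 0.078, hence k_gold = (0.21·1.4/0.078)^(1/0.79) ≈ 5.3633.
y_gold = 1.4·5.3633^0.21 ≈ 1.9921.
c_gold = y_gold − (n+δ)·k_gold = 1.9921 − 0.078·5.3633 ≈ 1.5738.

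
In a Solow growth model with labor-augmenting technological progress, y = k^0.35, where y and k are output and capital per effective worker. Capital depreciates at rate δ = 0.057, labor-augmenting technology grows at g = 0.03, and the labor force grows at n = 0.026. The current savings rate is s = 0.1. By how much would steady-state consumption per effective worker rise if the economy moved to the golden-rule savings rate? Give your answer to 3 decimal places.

Break-even investment rate: n + g + δ = 0.026 + 0.03 + 0.057 = 0.113.
Current steady state (s = 0.1): k* = (0.1/0.113)^(1/0.65) ≈ 0.8286, y* = 0.8286^0.35 ≈ 0.9363, c* = (1−0.1)·0.9363 ≈ 0.8427.
Golden rule sets MPK = n+g+δ: 0.35·k^(0.35−1) = 0.113, so k_gold = (0.35/0.113)^(1/0.65) ≈ 5.6934.
y_gold = 5.6934^0.35 ≈ 1.8381, c_gold = y_gold − 0.113·k_gold ≈ 1.1948.
Gain: Δc = 1.1948 − 0.8427 ≈ 0.3521.

Δc ≈ 0.352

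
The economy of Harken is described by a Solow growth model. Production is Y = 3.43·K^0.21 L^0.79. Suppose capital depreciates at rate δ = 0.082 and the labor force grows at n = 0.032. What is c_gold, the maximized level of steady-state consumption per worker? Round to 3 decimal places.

n + δ = 0.032 + 0.082 = 0.114.
Maximizing c = f(k) − (n+δ)·k gives f'(k) = n+δ, i.e. 0.21·3.43·k^(0.21−1) = 0.114, so k_gold = (0.21·3.43/0.114)^(1/0.79) ≈ 10.3140.
y_gold = 3.43·10.3140^0.21 ≈ 5.5990.
c_gold = y_gold − (n+δ)·k_gold = 5.5990 − 0.114·10.3140 ≈ 4.4232.

c_gold ≈ 4.423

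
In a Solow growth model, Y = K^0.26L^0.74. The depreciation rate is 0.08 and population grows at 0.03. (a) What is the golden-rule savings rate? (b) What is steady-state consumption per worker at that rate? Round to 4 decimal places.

The effective depreciation rate is n + δ = 0.03 + 0.08 = 0.11.
For Cobb-Douglas, s_gold equals capital's share: s_gold = 0.26.
Setting f'(k) = n+δ gives 0.26·k^(0.26−1) = 0.11, hence k_gold = (0.26/0.11)^(1/0.74) ≈ 3.1977.
y_gold = 3.1977^0.26 ≈ 1.3529; c_gold = (1−0.26)·y_gold ≈ 1.0011.

(a) s_gold = 0.2600; (b) c_gold ≈ 1.0011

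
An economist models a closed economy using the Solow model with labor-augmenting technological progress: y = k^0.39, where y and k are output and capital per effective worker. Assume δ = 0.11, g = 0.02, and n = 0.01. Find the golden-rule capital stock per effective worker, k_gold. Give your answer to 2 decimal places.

n + g + δ = 0.01 + 0.02 + 0.11 = 0.14.
Setting f'(k) = n+g+δ gives 0.39·k^(0.39−1) = 0.14, hence k_gold = (0.39/0.14)^(1/0.61) ≈ 5.3630.

k_gold ≈ 5.36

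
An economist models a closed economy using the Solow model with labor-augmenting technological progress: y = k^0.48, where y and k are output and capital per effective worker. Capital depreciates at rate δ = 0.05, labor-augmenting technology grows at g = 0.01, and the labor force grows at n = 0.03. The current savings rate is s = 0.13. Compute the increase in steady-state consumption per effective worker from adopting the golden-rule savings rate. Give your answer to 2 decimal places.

Break-even investment rate: n + g + δ = 0.03 + 0.01 + 0.05 = 0.09.
Current steady state (s = 0.13): k* = (0.13/0.09)^(1/0.52) ≈ 2.0282, y* = 2.0282^0.48 ≈ 1.4042, c* = (1−0.13)·1.4042 ≈ 1.2216.
Golden rule sets MPK = n+g+δ: 0.48·k^(0.48−1) = 0.09, so k_gold = (0.48/0.09)^(1/0.52) ≈ 25.0077.
y_gold = 25.0077^0.48 ≈ 4.6890, c_gold = y_gold − 0.09·k_gold ≈ 2.4383.
Gain: Δc = 2.4383 − 1.2216 ≈ 1.2166.

Δc ≈ 1.22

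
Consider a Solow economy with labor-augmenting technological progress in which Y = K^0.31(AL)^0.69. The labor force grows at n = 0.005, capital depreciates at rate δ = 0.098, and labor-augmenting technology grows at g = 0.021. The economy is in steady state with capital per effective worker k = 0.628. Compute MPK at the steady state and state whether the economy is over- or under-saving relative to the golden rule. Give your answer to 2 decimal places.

under-saving; MPK ≈ 0.43

Capital per effective worker breaks even when investment replaces (n + g + δ)·k; here n + g + δ = 0.124.
MPK = 0.31·k^(0.31−1) = 0.31·0.628^(-0.69) ≈ 0.4273.
MPK > 0.124, so the economy is dynamically efficient (under-saving).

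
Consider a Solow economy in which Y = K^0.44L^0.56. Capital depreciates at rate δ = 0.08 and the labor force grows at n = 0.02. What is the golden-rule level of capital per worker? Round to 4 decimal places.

n + δ = 0.02 + 0.08 = 0.1.
At the golden rule the marginal product of capital equals n+δ: 0.44·k^(0.44−1) = 0.1. Solving, k_gold = (0.44/0.1)^(1/0.56) ≈ 14.0936.

k_gold ≈ 14.0936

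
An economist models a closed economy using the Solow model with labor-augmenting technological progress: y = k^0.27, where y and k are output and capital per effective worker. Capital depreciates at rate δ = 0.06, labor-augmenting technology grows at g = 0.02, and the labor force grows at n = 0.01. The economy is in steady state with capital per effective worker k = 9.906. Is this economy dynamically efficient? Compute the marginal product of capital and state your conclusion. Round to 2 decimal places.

The effective depreciation rate is n + g + δ = 0.01 + 0.02 + 0.06 = 0.09.
MPK = 0.27·k^(0.27−1) = 0.27·9.906^(-0.73) ≈ 0.0506.
MPK < 0.09, so the economy is dynamically inefficient (over-saving).

dynamically inefficient; MPK ≈ 0.05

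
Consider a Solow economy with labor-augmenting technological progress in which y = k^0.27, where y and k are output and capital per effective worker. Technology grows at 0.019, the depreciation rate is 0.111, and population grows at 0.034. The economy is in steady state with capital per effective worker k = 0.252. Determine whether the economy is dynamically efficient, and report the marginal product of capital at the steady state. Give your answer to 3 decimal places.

dynamically efficient; MPK ≈ 0.738

Break-even investment rate: n + g + δ = 0.034 + 0.019 + 0.111 = 0.164.
MPK = 0.27·k^(0.27−1) = 0.27·0.252^(-0.73) ≈ 0.7385.
MPK > 0.164, so the economy is dynamically efficient (under-saving).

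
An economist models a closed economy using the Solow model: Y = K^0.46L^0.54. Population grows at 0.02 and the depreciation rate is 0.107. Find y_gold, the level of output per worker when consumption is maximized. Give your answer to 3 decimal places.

The effective depreciation rate is n + δ = 0.02 + 0.107 = 0.127.
At the golden rule the marginal product of capital equals n+δ: 0.46·k^(0.46−1) = 0.127. Solving, k_gold = (0.46/0.127)^(1/0.54) ≈ 10.8418.
Output: y_gold = k_gold^0.46 = 10.8418^0.46 ≈ 2.9933.

y_gold ≈ 2.993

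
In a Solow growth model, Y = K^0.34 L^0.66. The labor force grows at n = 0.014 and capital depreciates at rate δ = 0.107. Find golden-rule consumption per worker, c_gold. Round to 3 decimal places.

The effective depreciation rate is n + δ = 0.014 + 0.107 = 0.121.
At the golden rule the marginal product of capital equals n+δ: 0.34·k^(0.34−1) = 0.121. Solving, k_gold = (0.34/0.121)^(1/0.66) ≈ 4.7845.
y_gold = 4.7845^0.34 ≈ 1.7027.
c_gold = y_gold − (n+δ)·k_gold = 1.7027 − 0.121·4.7845 ≈ 1.1238.

c_gold ≈ 1.124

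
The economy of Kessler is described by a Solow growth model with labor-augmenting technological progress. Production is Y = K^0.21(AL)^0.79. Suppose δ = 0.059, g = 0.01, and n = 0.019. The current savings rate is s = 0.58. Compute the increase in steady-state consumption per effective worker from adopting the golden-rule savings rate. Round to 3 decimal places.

n + g + δ = 0.019 + 0.01 + 0.059 = 0.088.
Current steady state (s = 0.58): k* = (0.58/0.088)^(1/0.79) ≈ 10.8803, y* = 10.8803^0.21 ≈ 1.6508, c* = (1−0.58)·1.6508 ≈ 0.6933.
Maximizing c = f(k) − (n+g+δ)·k gives f'(k) = n+g+δ, i.e. 0.21·k^(0.21−1) = 0.088, so k_gold = (0.21/0.088)^(1/0.79) ≈ 3.0071.
y_gold = 3.0071^0.21 ≈ 1.2601, c_gold = y_gold − 0.088·k_gold ≈ 0.9955.
Gain: Δc = 0.9955 − 0.6933 ≈ 0.3022.

Δc ≈ 0.302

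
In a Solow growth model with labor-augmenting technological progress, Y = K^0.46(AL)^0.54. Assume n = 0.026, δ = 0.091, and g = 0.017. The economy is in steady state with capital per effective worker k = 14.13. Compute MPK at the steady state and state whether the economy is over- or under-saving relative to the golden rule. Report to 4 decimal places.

The effective depreciation rate is n + g + δ = 0.026 + 0.017 + 0.091 = 0.134.
MPK = 0.46·k^(0.46−1) = 0.46·14.13^(-0.54) ≈ 0.1101.
MPK < 0.134, so the economy is dynamically inefficient (over-saving).

over-saving; MPK ≈ 0.1101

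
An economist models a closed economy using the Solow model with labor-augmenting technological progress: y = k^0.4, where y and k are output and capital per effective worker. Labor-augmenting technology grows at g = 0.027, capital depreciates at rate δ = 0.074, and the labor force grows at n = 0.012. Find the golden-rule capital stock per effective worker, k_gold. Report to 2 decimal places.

k_gold ≈ 8.22

Capital per effective worker breaks even when investment replaces (n + g + δ)·k; here n + g + δ = 0.113.
At the golden rule the marginal product of capital equals n+g+δ: 0.4·k^(0.4−1) = 0.113. Solving, k_gold = (0.4/0.113)^(1/0.6) ≈ 8.2218.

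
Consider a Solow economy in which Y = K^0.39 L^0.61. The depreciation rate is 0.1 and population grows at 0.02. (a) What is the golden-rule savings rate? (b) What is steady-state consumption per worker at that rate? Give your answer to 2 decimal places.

n + δ = 0.02 + 0.1 = 0.12.
For Cobb-Douglas, s_gold equals capital's share: s_gold = 0.39.
At the golden rule the marginal product of capital equals n+δ: 0.39·k^(0.39−1) = 0.12. Solving, k_gold = (0.39/0.12)^(1/0.61) ≈ 6.9048.
y_gold = 6.9048^0.39 ≈ 2.1246; c_gold = (1−0.39)·y_gold ≈ 1.2960.

(a) s_gold = 0.39; (b) c_gold ≈ 1.30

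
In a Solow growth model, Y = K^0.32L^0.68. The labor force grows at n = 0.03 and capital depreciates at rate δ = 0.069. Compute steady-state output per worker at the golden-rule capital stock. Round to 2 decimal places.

y_gold ≈ 1.74

The effective depreciation rate is n + δ = 0.03 + 0.069 = 0.099.
Setting f'(k) = n+δ gives 0.32·k^(0.32−1) = 0.099, hence k_gold = (0.32/0.099)^(1/0.68) ≈ 5.6142.
Output: y_gold = k_gold^0.32 = 5.6142^0.32 ≈ 1.7369.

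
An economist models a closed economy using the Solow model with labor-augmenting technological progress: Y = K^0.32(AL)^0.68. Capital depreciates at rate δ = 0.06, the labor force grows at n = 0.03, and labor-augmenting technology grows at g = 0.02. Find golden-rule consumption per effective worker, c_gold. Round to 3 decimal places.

Capital per effective worker breaks even when investment replaces (n + g + δ)·k; here n + g + δ = 0.11.
Maximizing c = f(k) − (n+g+δ)·k gives f'(k) = n+g+δ, i.e. 0.32·k^(0.32−1) = 0.11, so k_gold = (0.32/0.11)^(1/0.68) ≈ 4.8083.
y_gold = 4.8083^0.32 ≈ 1.6529.
c_gold = y_gold − (n+g+δ)·k_gold = 1.6529 − 0.11·4.8083 ≈ 1.1240.

c_gold ≈ 1.124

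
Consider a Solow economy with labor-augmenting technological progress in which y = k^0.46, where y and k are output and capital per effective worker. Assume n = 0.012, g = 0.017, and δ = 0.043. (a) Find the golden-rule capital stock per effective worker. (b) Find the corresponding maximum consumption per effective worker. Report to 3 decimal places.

Break-even investment rate: n + g + δ = 0.012 + 0.017 + 0.043 = 0.072.
Maximizing c = f(k) − (n+g+δ)·k gives f'(k) = n+g+δ, i.e. 0.46·k^(0.46−1) = 0.072, so k_gold = (0.46/0.072)^(1/0.54) ≈ 31.0119.
y_gold = 31.0119^0.46 ≈ 4.8540; c_gold = y_gold − 0.072·k_gold ≈ 2.6212.

(a) k_gold ≈ 31.012; (b) c_gold ≈ 2.621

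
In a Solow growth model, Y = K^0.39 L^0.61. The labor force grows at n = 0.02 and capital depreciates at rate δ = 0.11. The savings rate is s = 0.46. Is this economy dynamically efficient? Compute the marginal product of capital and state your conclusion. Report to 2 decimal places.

dynamically inefficient; MPK ≈ 0.11

Capital per worker breaks even when investment replaces (n + δ)·k; here n + δ = 0.13.
Steady-state k*: s·k^0.39 = 0.13·k gives k* = (0.46/0.13)^(1/0.61) ≈ 7.9377.
MPK = 0.39·7.9377^(-0.61) ≈ 0.1102.
MPK < n+δ = 0.13, so the economy is dynamically inefficient (over-saving).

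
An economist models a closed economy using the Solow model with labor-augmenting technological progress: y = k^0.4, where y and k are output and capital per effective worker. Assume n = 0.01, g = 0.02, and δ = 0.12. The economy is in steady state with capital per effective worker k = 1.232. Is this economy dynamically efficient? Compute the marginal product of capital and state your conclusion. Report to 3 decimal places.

n + g + δ = 0.01 + 0.02 + 0.12 = 0.15.
MPK = 0.4·k^(0.4−1) = 0.4·1.232^(-0.6) ≈ 0.3529.
MPK > 0.15, so the economy is dynamically efficient (under-saving).

dynamically efficient; MPK ≈ 0.353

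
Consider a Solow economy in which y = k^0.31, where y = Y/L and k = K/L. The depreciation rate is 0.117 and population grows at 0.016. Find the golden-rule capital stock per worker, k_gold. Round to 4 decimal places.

Capital per worker breaks even when investment replaces (n + δ)·k; here n + δ = 0.133.
Golden rule sets MPK = n+δ: 0.31·k^(0.31−1) = 0.133, so k_gold = (0.31/0.133)^(1/0.69) ≈ 3.4090.

k_gold ≈ 3.4090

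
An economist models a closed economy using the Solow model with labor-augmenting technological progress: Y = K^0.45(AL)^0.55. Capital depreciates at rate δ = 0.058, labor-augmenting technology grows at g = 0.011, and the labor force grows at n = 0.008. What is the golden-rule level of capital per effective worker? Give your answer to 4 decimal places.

The effective depreciation rate is n + g + δ = 0.008 + 0.011 + 0.058 = 0.077.
Setting f'(k) = n+g+δ gives 0.45·k^(0.45−1) = 0.077, hence k_gold = (0.45/0.077)^(1/0.55) ≈ 24.7765.

k_gold ≈ 24.7765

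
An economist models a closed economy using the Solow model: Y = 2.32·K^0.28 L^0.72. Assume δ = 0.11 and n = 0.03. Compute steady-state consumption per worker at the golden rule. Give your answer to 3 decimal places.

c_gold ≈ 3.034

Capital per worker breaks even when investment replaces (n + δ)·k; here n + δ = 0.14.
At the golden rule the marginal product of capital equals n+δ: 0.28·2.32·k^(0.28−1) = 0.14. Solving, k_gold = (0.28·2.32/0.14)^(1/0.72) ≈ 8.4279.
y_gold = 2.32·8.4279^0.28 ≈ 4.2140.
c_gold = y_gold − (n+δ)·k_gold = 4.2140 − 0.14·8.4279 ≈ 3.0340.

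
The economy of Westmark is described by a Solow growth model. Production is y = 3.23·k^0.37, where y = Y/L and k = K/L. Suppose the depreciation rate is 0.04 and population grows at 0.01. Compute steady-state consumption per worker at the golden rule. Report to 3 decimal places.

Capital per worker breaks even when investment replaces (n + δ)·k; here n + δ = 0.05.
At the golden rule the marginal product of capital equals n+δ: 0.37·3.23·k^(0.37−1) = 0.05. Solving, k_gold = (0.37·3.23/0.05)^(1/0.63) ≈ 154.1668.
y_gold = 3.23·154.1668^0.37 ≈ 20.8334.
c_gold = y_gold − (n+δ)·k_gold = 20.8334 − 0.05·154.1668 ≈ 13.1250.

c_gold ≈ 13.125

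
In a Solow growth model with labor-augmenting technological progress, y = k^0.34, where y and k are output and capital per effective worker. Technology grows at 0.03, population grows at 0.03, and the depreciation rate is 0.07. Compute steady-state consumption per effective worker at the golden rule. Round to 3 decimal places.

c_gold ≈ 1.083

Break-even investment rate: n + g + δ = 0.03 + 0.03 + 0.07 = 0.13.
Maximizing c = f(k) − (n+g+δ)·k gives f'(k) = n+g+δ, i.e. 0.34·k^(0.34−1) = 0.13, so k_gold = (0.34/0.13)^(1/0.66) ≈ 4.2917.
y_gold = 4.2917^0.34 ≈ 1.6409.
c_gold = y_gold − (n+g+δ)·k_gold = 1.6409 − 0.13·4.2917 ≈ 1.0830.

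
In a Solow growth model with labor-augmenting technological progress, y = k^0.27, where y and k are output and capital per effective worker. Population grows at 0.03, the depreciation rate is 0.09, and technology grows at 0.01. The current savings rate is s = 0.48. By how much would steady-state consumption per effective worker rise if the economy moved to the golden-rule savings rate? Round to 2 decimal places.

Break-even investment rate: n + g + δ = 0.03 + 0.01 + 0.09 = 0.13.
Current steady state (s = 0.48): k* = (0.48/0.13)^(1/0.73) ≈ 5.9858, y* = 5.9858^0.27 ≈ 1.6211, c* = (1−0.48)·1.6211 ≈ 0.8430.
Golden rule sets MPK = n+g+δ: 0.27·k^(0.27−1) = 0.13, so k_gold = (0.27/0.13)^(1/0.73) ≈ 2.7216.
y_gold = 2.7216^0.27 ≈ 1.3104, c_gold = y_gold − 0.13·k_gold ≈ 0.9566.
Gain: Δc = 0.9566 − 0.8430 ≈ 0.1136.

Δc ≈ 0.11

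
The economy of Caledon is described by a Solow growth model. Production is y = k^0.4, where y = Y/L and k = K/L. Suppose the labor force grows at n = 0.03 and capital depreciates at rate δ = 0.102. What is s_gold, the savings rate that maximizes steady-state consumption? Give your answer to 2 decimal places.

Break-even investment rate: n + δ = 0.03 + 0.102 = 0.132.
At the golden rule MPK = n+δ, and in any Cobb-Douglas steady state s = (n+δ)·k/y = MPK·k/y = capital's share 0.4.

s_gold = 0.40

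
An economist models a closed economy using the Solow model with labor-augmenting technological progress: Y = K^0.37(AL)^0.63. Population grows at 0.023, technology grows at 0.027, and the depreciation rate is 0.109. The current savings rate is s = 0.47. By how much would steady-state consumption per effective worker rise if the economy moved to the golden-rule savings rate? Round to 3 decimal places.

The effective depreciation rate is n + g + δ = 0.023 + 0.027 + 0.109 = 0.159.
Current steady state (s = 0.47): k* = (0.47/0.159)^(1/0.63) ≈ 5.5866, y* = 5.5866^0.37 ≈ 1.8899, c* = (1−0.47)·1.8899 ≈ 1.0017.
At the golden rule the marginal product of capital equals n+g+δ: 0.37·k^(0.37−1) = 0.159. Solving, k_gold = (0.37/0.159)^(1/0.63) ≈ 3.8215.
y_gold = 3.8215^0.37 ≈ 1.6422, c_gold = y_gold − 0.159·k_gold ≈ 1.0346.
Gain: Δc = 1.0346 − 1.0017 ≈ 0.0329.

Δc ≈ 0.033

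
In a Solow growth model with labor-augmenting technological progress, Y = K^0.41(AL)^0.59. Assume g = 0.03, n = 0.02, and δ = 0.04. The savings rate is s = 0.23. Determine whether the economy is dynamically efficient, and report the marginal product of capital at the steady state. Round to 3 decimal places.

dynamically efficient; MPK ≈ 0.160

Capital per effective worker breaks even when investment replaces (n + g + δ)·k; here n + g + δ = 0.09.
Steady-state k*: s·k^0.41 = 0.09·k gives k* = (0.23/0.09)^(1/0.59) ≈ 4.9052.
MPK = 0.41·4.9052^(-0.59) ≈ 0.1604.
MPK > n+g+δ = 0.09, so the economy is dynamically efficient (under-saving).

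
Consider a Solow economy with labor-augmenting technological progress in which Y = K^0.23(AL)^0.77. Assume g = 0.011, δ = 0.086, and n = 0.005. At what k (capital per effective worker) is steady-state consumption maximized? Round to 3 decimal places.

k_gold ≈ 2.875

Break-even investment rate: n + g + δ = 0.005 + 0.011 + 0.086 = 0.102.
Maximizing c = f(k) − (n+g+δ)·k gives f'(k) = n+g+δ, i.e. 0.23·k^(0.23−1) = 0.102, so k_gold = (0.23/0.102)^(1/0.77) ≈ 2.8748.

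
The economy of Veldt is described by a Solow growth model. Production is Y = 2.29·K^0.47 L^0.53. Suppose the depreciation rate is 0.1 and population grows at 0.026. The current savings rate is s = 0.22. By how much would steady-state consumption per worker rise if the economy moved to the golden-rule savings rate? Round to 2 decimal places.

Δc ≈ 2.03

Capital per worker breaks even when investment replaces (n + δ)·k; here n + δ = 0.126.
Current steady state (s = 0.22): k* = (0.22·2.29/0.126)^(1/0.53) ≈ 13.6659, y* = 2.29·13.6659^0.47 ≈ 7.8268, c* = (1−0.22)·7.8268 ≈ 6.1049.
Maximizing c = f(k) − (n+δ)·k gives f'(k) = n+δ, i.e. 0.47·2.29·k^(0.47−1) = 0.126, so k_gold = (0.47·2.29/0.126)^(1/0.53) ≈ 57.2355.
y_gold = 2.29·57.2355^0.47 ≈ 15.3440, c_gold = y_gold − 0.126·k_gold ≈ 8.1323.
Gain: Δc = 8.1323 − 6.1049 ≈ 2.0274.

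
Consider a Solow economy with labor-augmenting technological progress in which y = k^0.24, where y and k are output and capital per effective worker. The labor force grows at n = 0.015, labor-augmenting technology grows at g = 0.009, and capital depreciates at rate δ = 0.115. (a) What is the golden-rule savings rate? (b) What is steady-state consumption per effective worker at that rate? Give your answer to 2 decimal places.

Break-even investment rate: n + g + δ = 0.015 + 0.009 + 0.115 = 0.139.
For Cobb-Douglas, s_gold equals capital's share: s_gold = 0.24.
Maximizing c = f(k) − (n+g+δ)·k gives f'(k) = n+g+δ, i.e. 0.24·k^(0.24−1) = 0.139, so k_gold = (0.24/0.139)^(1/0.76) ≈ 2.0516.
y_gold = 2.0516^0.24 ≈ 1.1882; c_gold = (1−0.24)·y_gold ≈ 0.9031.

(a) s_gold = 0.24; (b) c_gold ≈ 0.90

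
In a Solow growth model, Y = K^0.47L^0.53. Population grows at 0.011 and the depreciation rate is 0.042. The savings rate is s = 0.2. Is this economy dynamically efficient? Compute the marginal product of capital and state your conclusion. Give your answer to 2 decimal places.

dynamically efficient; MPK ≈ 0.12

The effective depreciation rate is n + δ = 0.011 + 0.042 = 0.053.
Steady-state k*: s·k^0.47 = 0.053·k gives k* = (0.2/0.053)^(1/0.53) ≈ 12.2522.
MPK = 0.47·12.2522^(-0.53) ≈ 0.1245.
MPK > n+δ = 0.053, so the economy is dynamically efficient (under-saving).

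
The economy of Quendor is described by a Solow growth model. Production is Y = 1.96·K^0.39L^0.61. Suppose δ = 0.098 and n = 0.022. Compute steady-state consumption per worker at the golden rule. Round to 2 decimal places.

c_gold ≈ 3.91

Capital per worker breaks even when investment replaces (n + δ)·k; here n + δ = 0.12.
Setting f'(k) = n+δ gives 0.39·1.96·k^(0.39−1) = 0.12, hence k_gold = (0.39·1.96/0.12)^(1/0.61) ≈ 20.8095.
y_gold = 1.96·20.8095^0.39 ≈ 6.4029.
c_gold = y_gold − (n+δ)·k_gold = 6.4029 − 0.12·20.8095 ≈ 3.9058.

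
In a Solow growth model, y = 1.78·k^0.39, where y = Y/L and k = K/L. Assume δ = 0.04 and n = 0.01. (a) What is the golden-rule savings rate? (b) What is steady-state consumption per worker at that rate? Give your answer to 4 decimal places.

(a) s_gold = 0.3900; (b) c_gold ≈ 5.8373

Break-even investment rate: n + δ = 0.01 + 0.04 = 0.05.
For Cobb-Douglas, s_gold equals capital's share: s_gold = 0.39.
Setting f'(k) = n+δ gives 0.39·1.78·k^(0.39−1) = 0.05, hence k_gold = (0.39·1.78/0.05)^(1/0.61) ≈ 74.6405.
y_gold = 1.78·74.6405^0.39 ≈ 9.5693; c_gold = (1−0.39)·y_gold ≈ 5.8373.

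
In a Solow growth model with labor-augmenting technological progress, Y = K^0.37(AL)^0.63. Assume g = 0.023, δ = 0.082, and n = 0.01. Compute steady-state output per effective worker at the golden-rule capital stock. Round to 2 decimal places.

y_gold ≈ 1.99

The effective depreciation rate is n + g + δ = 0.01 + 0.023 + 0.082 = 0.115.
Maximizing c = f(k) − (n+g+δ)·k gives f'(k) = n+g+δ, i.e. 0.37·k^(0.37−1) = 0.115, so k_gold = (0.37/0.115)^(1/0.63) ≈ 6.3909.
Output: y_gold = k_gold^0.37 = 6.3909^0.37 ≈ 1.9864.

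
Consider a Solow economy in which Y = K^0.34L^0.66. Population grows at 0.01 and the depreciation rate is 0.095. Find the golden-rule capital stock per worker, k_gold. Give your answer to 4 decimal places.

Break-even investment rate: n + δ = 0.01 + 0.095 = 0.105.
Maximizing c = f(k) − (n+δ)·k gives f'(k) = n+δ, i.e. 0.34·k^(0.34−1) = 0.105, so k_gold = (0.34/0.105)^(1/0.66) ≈ 5.9315.

k_gold ≈ 5.9315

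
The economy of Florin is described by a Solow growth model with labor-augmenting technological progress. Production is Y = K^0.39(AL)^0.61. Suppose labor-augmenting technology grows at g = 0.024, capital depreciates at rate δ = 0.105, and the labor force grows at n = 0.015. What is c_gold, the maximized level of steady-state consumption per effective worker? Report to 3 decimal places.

n + g + δ = 0.015 + 0.024 + 0.105 = 0.144.
At the golden rule the marginal product of capital equals n+g+δ: 0.39·k^(0.39−1) = 0.144. Solving, k_gold = (0.39/0.144)^(1/0.61) ≈ 5.1209.
y_gold = 5.1209^0.39 ≈ 1.8908.
c_gold = y_gold − (n+g+δ)·k_gold = 1.8908 − 0.144·5.1209 ≈ 1.1534.

c_gold ≈ 1.153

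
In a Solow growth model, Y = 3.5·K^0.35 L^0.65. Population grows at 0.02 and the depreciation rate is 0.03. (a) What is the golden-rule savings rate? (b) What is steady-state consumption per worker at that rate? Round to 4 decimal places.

The effective depreciation rate is n + δ = 0.02 + 0.03 = 0.05.
For Cobb-Douglas, s_gold equals capital's share: s_gold = 0.35.
At the golden rule the marginal product of capital equals n+δ: 0.35·3.5·k^(0.35−1) = 0.05. Solving, k_gold = (0.35·3.5/0.05)^(1/0.65) ≈ 137.1446.
y_gold = 3.5·137.1446^0.35 ≈ 19.5921; c_gold = (1−0.35)·y_gold ≈ 12.7349.

(a) s_gold = 0.3500; (b) c_gold ≈ 12.7349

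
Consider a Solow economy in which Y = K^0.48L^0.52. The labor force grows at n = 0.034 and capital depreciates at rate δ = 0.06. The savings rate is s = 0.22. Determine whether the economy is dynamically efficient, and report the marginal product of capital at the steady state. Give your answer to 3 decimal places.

dynamically efficient; MPK ≈ 0.205

Break-even investment rate: n + δ = 0.034 + 0.06 = 0.094.
Steady-state k*: s·k^0.48 = 0.094·k gives k* = (0.22/0.094)^(1/0.52) ≈ 5.1308.
MPK = 0.48·5.1308^(-0.52) ≈ 0.2051.
MPK > n+δ = 0.094, so the economy is dynamically efficient (under-saving).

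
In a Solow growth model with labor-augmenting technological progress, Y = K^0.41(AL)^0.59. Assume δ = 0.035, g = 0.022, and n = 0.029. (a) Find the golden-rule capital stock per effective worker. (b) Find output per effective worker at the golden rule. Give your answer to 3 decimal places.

n + g + δ = 0.029 + 0.022 + 0.035 = 0.086.
Golden rule sets MPK = n+g+δ: 0.41·k^(0.41−1) = 0.086, so k_gold = (0.41/0.086)^(1/0.59) ≈ 14.1136.
y_gold = 14.1136^0.41 ≈ 2.9604.

(a) k_gold ≈ 14.114; (b) y_gold ≈ 2.960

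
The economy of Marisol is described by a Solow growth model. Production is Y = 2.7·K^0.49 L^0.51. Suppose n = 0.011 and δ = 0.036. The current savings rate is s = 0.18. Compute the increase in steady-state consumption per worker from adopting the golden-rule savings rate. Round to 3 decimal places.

n + δ = 0.011 + 0.036 = 0.047.
Current steady state (s = 0.18): k* = (0.18·2.7/0.047)^(1/0.51) ≈ 97.5643, y* = 2.7·97.5643^0.49 ≈ 25.4751, c* = (1−0.18)·25.4751 ≈ 20.8896.
Setting f'(k) = n+δ gives 0.49·2.7·k^(0.49−1) = 0.047, hence k_gold = (0.49·2.7/0.047)^(1/0.51) ≈ 695.1561.
y_gold = 2.7·695.1561^0.49 ≈ 66.6782, c_gold = y_gold − 0.047·k_gold ≈ 34.0059.
Gain: Δc = 34.0059 − 20.8896 ≈ 13.1163.

Δc ≈ 13.116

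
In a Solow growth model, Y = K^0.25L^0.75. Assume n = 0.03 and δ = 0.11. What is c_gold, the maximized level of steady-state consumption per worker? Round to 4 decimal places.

Break-even investment rate: n + δ = 0.03 + 0.11 = 0.14.
Golden rule sets MPK = n+δ: 0.25·k^(0.25−1) = 0.14, so k_gold = (0.25/0.14)^(1/0.75) ≈ 2.1665.
y_gold = 2.1665^0.25 ≈ 1.2132.
c_gold = y_gold − (n+δ)·k_gold = 1.2132 − 0.14·2.1665 ≈ 0.9099.

c_gold ≈ 0.9099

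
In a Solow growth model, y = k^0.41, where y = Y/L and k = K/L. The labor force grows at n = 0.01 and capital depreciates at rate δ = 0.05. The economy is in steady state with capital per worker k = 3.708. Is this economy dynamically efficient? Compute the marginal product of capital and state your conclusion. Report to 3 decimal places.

dynamically efficient; MPK ≈ 0.189

Break-even investment rate: n + δ = 0.01 + 0.05 = 0.06.
MPK = 0.41·k^(0.41−1) = 0.41·3.708^(-0.59) ≈ 0.1892.
MPK > 0.06, so the economy is dynamically efficient (under-saving).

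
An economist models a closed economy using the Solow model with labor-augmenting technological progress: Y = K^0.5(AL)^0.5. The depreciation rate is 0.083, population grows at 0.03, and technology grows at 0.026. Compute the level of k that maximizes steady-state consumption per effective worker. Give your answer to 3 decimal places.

k_gold ≈ 12.939

Capital per effective worker breaks even when investment replaces (n + g + δ)·k; here n + g + δ = 0.139.
Setting f'(k) = n+g+δ gives 0.5·k^(0.5−1) = 0.139, hence k_gold = (0.5/0.139)^(1/0.5) ≈ 12.9393.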